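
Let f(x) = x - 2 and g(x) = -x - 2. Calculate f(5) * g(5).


f(5) = 3
g(5) = -7
Product = -21

-21


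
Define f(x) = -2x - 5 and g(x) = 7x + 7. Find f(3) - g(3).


-39


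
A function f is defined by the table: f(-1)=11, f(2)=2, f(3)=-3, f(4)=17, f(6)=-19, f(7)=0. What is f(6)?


Reading from the table at x = 6

-19


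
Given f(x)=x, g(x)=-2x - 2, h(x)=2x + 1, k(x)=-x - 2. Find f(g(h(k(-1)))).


k(-1) = -1
h(-1) = -1
g(-1) = 0
f(0) = 0

0


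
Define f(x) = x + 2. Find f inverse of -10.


Solve x + 2 = -10
x = (-10 - 2) / 1 = -12

-12


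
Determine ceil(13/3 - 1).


13/3 = 4.3333
4.3333 - 1 = 3.3333
ceil(3.3333) = 4

4


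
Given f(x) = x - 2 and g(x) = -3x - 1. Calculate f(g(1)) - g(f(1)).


f(g(1)) = -6
g(f(1)) = 2
Difference = -8

-8


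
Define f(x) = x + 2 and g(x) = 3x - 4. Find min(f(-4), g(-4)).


f(-4) = -2
g(-4) = -16
min = -16

-16


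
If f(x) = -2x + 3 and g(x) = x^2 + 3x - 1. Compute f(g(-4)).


g(-4) = 3
f(3) = -3

-3


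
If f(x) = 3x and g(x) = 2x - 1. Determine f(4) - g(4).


f(4) = 12
g(4) = 7
Difference = 5

5


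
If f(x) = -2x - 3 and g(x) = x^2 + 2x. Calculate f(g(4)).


g(4) = 24
f(24) = -51

-51


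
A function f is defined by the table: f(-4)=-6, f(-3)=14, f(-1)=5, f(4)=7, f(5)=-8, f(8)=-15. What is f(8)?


Reading from the table at x = 8

-15


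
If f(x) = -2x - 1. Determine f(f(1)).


f(1) = -3
f(-3) = 5

5


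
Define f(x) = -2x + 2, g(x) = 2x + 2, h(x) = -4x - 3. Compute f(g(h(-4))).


h(-4) = 13
g(13) = 28
f(28) = -54

-54


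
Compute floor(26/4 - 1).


5


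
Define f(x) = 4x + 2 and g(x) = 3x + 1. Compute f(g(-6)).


g(-6) = -17
f(-17) = -66

-66


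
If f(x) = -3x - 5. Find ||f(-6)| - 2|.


11


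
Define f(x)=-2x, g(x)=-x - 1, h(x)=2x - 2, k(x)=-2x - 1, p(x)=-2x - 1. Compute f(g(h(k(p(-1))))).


-14


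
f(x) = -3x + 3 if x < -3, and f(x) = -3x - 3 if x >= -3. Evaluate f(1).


1 satisfies x >= -3
f(1) = -6

-6


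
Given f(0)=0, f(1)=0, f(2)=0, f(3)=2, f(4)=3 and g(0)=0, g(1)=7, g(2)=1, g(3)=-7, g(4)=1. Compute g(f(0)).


0


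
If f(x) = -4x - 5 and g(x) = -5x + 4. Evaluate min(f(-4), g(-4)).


11


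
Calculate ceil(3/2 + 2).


3/2 = 1.5
1.5 + 2 = 3.5
ceil(3.5) = 4

4


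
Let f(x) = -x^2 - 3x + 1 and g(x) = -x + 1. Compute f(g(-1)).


g(-1) = 2
f(2) = (-1)*(2)^2 - 3*(2) + 1 = -9

-9


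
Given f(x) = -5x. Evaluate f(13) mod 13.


f(13) = -65
-65 mod 13 = 0

0


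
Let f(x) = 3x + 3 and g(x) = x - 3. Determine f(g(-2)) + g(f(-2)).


f(g(-2)) = -12
g(f(-2)) = -6
Sum = -18

-18


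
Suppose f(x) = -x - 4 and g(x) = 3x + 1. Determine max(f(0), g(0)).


f(0) = -4
g(0) = 1
max = 1

1


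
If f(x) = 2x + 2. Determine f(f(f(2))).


f(2) = 6
f(6) = 14
f(14) = 30

30


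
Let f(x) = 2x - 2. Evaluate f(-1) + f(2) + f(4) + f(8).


f(-1) = -4
f(2) = 2
f(4) = 6
f(8) = 14
Sum = 18

18


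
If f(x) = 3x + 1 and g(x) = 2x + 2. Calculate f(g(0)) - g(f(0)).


f(g(0)) = 7
g(f(0)) = 4
Difference = 3

3


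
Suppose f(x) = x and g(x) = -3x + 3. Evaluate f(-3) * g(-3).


f(-3) = -3
g(-3) = 12
Product = -36

-36


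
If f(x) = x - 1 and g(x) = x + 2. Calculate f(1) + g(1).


f(1) = 0
g(1) = 3
Sum = 3

3


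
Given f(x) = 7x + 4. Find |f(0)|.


f(0) = 4
|4| = 4

4


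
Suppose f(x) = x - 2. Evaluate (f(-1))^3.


f(-1) = -3
(-3)^3 = -27

-27


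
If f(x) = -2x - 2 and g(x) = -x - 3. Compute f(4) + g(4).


f(4) = -10
g(4) = -7
Sum = -17

-17


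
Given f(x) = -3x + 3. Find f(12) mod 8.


7


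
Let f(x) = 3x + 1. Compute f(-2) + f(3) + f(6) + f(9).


f(-2) = -5
f(3) = 10
f(6) = 19
f(9) = 28
Sum = 52

52


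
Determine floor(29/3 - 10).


29/3 = 9.6667
9.6667 - 10 = -0.3333
floor(-0.3333) = -1

-1


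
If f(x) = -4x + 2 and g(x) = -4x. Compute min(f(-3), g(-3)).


f(-3) = 14
g(-3) = 12
min = 12

12


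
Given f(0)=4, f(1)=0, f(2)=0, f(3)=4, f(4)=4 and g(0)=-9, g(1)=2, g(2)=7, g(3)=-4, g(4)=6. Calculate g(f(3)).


f(3) = 4
g(4) = 6

6


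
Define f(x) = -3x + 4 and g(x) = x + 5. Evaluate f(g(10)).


g(10) = 15
f(15) = -41

-41


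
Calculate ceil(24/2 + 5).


17


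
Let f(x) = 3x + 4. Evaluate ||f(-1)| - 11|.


f(-1) = 1
|1| = 1
|1 - 11| = 10

10


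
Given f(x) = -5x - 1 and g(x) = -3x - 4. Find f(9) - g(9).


f(9) = -46
g(9) = -31
Difference = -15

-15


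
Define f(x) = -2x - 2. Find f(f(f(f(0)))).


f(0) = -2
f(-2) = 2
f(2) = -6
f(-6) = 10

10


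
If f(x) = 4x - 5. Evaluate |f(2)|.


f(2) = 3
|3| = 3

3


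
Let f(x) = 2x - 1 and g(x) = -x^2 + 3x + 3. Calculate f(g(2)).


9


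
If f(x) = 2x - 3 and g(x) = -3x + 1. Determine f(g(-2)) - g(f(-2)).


f(g(-2)) = 11
g(f(-2)) = 22
Difference = -11

-11


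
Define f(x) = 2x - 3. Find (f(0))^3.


-27


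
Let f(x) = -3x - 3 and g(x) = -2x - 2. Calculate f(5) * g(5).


f(5) = -18
g(5) = -12
Product = 216

216


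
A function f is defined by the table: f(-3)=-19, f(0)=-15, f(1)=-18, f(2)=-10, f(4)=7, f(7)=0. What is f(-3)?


Reading from the table at x = -3

-19


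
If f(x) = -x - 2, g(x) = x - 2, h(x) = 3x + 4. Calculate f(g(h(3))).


h(3) = 13
g(13) = 11
f(11) = -13

-13


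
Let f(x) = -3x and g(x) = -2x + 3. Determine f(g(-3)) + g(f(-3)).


f(g(-3)) = -27
g(f(-3)) = -15
Sum = -42

-42


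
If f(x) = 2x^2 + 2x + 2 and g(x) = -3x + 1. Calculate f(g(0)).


g(0) = 1
f(1) = 2*(1)^2 + 2*(1) + 2 = 6

6


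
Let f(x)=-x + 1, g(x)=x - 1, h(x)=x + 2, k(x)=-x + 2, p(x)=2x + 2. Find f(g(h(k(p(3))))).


p(3) = 8
k(8) = -6
h(-6) = -4
g(-4) = -5
f(-5) = 6

6


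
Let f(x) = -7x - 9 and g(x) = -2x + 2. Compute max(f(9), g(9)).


f(9) = -72
g(9) = -16
max = -16

-16


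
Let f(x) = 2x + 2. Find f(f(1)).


f(1) = 4
f(4) = 10

10


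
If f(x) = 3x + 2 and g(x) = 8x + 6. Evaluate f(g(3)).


92


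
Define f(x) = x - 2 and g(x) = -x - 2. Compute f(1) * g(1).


f(1) = -1
g(1) = -3
Product = 3

3


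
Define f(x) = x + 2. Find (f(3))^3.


f(3) = 5
(5)^3 = 125

125


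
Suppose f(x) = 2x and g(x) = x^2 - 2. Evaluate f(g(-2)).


g(-2) = 2
f(2) = 4

4


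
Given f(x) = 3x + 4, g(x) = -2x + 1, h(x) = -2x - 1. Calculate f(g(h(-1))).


h(-1) = 1
g(1) = -1
f(-1) = 1

1


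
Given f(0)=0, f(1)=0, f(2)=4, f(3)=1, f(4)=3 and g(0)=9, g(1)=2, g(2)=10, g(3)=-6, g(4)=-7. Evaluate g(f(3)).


f(3) = 1
g(1) = 2

2


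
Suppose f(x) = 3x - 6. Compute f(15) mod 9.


f(15) = 39
39 mod 9 = 3

3


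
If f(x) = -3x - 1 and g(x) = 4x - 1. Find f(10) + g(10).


f(10) = -31
g(10) = 39
Sum = 8

8


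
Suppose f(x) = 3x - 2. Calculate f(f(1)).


1


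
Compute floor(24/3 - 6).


2


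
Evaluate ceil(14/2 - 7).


14/2 = 7
7 - 7 = 0
ceil(0) = 0

0


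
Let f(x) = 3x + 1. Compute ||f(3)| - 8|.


f(3) = 10
|10| = 10
|10 - 8| = 2

2


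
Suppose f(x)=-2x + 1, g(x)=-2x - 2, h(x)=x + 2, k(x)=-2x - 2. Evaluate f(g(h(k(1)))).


-3


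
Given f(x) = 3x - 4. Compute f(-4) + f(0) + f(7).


f(-4) = -16
f(0) = -4
f(7) = 17
Sum = -3

-3


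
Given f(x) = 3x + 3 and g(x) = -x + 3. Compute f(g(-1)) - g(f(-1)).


12


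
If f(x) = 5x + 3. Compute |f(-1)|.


f(-1) = -2
|-2| = 2

2


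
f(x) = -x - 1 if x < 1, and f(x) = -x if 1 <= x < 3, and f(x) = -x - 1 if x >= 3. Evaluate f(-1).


0


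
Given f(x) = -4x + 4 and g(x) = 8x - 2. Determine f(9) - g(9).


f(9) = -32
g(9) = 70
Difference = -102

-102


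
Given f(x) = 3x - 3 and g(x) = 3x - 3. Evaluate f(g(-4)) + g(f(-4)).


f(g(-4)) = -48
g(f(-4)) = -48
Sum = -96

-96


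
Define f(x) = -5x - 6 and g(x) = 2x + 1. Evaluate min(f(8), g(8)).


f(8) = -46
g(8) = 17
min = -46

-46


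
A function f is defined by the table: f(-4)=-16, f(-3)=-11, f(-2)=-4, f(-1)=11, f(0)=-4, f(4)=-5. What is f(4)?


-5


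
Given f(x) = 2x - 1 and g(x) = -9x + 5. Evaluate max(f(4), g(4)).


7


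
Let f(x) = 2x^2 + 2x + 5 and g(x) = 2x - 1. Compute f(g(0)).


g(0) = -1
f(-1) = 2*(-1)^2 + 2*(-1) + 5 = 5

5


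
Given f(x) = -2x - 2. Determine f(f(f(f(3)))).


f(3) = -8
f(-8) = 14
f(14) = -30
f(-30) = 58

58


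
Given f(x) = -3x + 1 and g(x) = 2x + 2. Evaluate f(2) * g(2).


f(2) = -5
g(2) = 6
Product = -30

-30


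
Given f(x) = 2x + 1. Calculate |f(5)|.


f(5) = 11
|11| = 11

11


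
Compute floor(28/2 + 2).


28/2 = 14
14 + 2 = 16
floor(16) = 16

16


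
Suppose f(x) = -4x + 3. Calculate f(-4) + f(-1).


f(-4) = 19
f(-1) = 7
Sum = 26

26


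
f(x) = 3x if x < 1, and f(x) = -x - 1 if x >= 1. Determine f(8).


-9


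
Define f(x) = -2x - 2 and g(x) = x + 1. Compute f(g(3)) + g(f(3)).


f(g(3)) = -10
g(f(3)) = -7
Sum = -17

-17


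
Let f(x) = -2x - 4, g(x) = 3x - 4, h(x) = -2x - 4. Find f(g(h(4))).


h(4) = -12
g(-12) = -40
f(-40) = 76

76


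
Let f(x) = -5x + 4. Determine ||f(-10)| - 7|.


47


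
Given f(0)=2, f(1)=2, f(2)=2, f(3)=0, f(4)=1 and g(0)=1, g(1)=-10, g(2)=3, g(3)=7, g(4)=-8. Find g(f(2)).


3


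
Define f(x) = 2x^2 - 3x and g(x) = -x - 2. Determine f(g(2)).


g(2) = -4
f(-4) = 2*(-4)^2 - 3*(-4) = 44

44


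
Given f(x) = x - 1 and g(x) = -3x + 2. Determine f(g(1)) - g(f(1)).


f(g(1)) = -2
g(f(1)) = 2
Difference = -4

-4


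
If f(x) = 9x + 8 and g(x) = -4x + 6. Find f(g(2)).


g(2) = -2
f(-2) = -10

-10


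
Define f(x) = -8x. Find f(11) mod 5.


f(11) = -88
-88 mod 5 = 2

2


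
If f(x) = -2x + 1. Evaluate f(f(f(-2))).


f(-2) = 5
f(5) = -9
f(-9) = 19

19


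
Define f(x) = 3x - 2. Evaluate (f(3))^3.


343


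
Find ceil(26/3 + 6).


26/3 = 8.6667
8.6667 + 6 = 14.6667
ceil(14.6667) = 15

15


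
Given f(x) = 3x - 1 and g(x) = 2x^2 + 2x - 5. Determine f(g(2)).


g(2) = 7
f(7) = 20

20


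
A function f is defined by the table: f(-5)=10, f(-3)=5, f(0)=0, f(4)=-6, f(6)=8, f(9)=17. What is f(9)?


Reading from the table at x = 9

17


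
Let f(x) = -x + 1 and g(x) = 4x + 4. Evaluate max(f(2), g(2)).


f(2) = -1
g(2) = 12
max = 12

12


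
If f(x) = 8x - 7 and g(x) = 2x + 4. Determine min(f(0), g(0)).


f(0) = -7
g(0) = 4
min = -7

-7


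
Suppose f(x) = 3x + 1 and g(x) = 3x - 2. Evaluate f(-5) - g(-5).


f(-5) = -14
g(-5) = -17
Difference = 3

3


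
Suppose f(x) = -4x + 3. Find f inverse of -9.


Solve -4x + 3 = -9
x = (-9 - 3) / (-4) = 3

3


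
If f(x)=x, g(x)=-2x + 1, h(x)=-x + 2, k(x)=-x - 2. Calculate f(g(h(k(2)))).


k(2) = -4
h(-4) = 6
g(6) = -11
f(-11) = -11

-11


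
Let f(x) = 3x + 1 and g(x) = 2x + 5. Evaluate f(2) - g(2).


-2


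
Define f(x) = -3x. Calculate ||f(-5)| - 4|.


f(-5) = 15
|15| = 15
|15 - 4| = 11

11


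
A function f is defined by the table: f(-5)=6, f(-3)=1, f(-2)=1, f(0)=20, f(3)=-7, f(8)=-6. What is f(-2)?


Reading from the table at x = -2

1


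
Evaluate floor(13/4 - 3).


13/4 = 3.25
3.25 - 3 = 0.25
floor(0.25) = 0

0


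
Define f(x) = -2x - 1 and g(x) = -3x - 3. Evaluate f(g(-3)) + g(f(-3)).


f(g(-3)) = -13
g(f(-3)) = -18
Sum = -31

-31


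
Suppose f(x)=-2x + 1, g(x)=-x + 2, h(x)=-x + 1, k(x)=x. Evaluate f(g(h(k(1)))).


k(1) = 1
h(1) = 0
g(0) = 2
f(2) = -3

-3


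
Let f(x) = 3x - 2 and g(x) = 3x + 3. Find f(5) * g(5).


f(5) = 13
g(5) = 18
Product = 234

234


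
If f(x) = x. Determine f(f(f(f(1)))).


f(1) = 1
f(1) = 1
f(1) = 1
f(1) = 1

1


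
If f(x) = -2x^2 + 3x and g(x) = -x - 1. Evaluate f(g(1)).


-14


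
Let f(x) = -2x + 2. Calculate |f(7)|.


f(7) = -12
|-12| = 12

12


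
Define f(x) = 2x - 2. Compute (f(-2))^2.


f(-2) = -6
(-6)^2 = 36

36


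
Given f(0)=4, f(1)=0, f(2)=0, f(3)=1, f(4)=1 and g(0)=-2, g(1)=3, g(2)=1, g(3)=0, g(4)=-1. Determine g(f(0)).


-1


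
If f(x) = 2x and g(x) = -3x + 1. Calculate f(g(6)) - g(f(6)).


f(g(6)) = -34
g(f(6)) = -35
Difference = 1

1


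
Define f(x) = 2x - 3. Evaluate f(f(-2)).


f(-2) = -7
f(-7) = -17

-17


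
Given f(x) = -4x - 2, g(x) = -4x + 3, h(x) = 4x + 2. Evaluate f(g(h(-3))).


h(-3) = -10
g(-10) = 43
f(43) = -174

-174


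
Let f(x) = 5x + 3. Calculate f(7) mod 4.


f(7) = 38
38 mod 4 = 2

2


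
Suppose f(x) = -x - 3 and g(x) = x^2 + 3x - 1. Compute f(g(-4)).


-6


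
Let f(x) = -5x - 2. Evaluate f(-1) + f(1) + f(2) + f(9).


f(-1) = 3
f(1) = -7
f(2) = -12
f(9) = -47
Sum = -63

-63


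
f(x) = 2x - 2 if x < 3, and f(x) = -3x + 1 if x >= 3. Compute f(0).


0 satisfies x < 3
f(0) = -2

-2


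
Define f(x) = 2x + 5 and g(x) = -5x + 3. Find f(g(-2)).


g(-2) = 13
f(13) = 31

31


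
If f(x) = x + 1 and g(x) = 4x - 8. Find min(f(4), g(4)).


f(4) = 5
g(4) = 8
min = 5

5


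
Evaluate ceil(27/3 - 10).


27/3 = 9
9 - 10 = -1
ceil(-1) = -1

-1


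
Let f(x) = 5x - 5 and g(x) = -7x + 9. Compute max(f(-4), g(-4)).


f(-4) = -25
g(-4) = 37
max = 37

37


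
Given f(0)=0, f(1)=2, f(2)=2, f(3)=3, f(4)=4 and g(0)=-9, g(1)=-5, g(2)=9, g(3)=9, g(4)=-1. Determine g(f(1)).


9


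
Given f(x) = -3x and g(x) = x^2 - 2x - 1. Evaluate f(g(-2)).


g(-2) = 7
f(7) = -21

-21


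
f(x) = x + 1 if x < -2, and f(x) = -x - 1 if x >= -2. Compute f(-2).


1


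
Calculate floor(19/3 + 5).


19/3 = 6.3333
6.3333 + 5 = 11.3333
floor(11.3333) = 11

11


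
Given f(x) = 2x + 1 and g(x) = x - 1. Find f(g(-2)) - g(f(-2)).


f(g(-2)) = -5
g(f(-2)) = -4
Difference = -1

-1


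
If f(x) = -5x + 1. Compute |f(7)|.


f(7) = -34
|-34| = 34

34


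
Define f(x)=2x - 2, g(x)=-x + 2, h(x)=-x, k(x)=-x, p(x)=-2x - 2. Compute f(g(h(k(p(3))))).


p(3) = -8
k(-8) = 8
h(8) = -8
g(-8) = 10
f(10) = 18

18


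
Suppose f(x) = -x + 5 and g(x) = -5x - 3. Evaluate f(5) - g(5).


f(5) = 0
g(5) = -28
Difference = 28

28


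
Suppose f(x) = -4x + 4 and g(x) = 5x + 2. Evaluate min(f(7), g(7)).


f(7) = -24
g(7) = 37
min = -24

-24


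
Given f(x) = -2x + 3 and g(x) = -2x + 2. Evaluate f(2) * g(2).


f(2) = -1
g(2) = -2
Product = 2

2


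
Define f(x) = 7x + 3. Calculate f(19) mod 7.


f(19) = 136
136 mod 7 = 3

3


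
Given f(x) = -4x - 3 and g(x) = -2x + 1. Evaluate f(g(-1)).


g(-1) = 3
f(3) = -15

-15


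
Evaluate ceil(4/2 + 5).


4/2 = 2
2 + 5 = 7
ceil(7) = 7

7


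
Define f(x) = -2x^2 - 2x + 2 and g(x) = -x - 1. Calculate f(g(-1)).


g(-1) = 0
f(0) = (-2)*(0)^2 - 2*(0) + 2 = 2

2


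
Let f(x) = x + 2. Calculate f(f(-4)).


f(-4) = -2
f(-2) = 0

0


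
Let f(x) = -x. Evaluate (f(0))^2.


f(0) = 0
(0)^2 = 0

0


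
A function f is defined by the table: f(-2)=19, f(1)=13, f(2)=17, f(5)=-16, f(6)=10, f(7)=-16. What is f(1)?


Reading from the table at x = 1

13


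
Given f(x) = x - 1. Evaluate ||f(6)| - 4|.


f(6) = 5
|5| = 5
|5 - 4| = 1

1


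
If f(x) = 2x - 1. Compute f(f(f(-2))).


f(-2) = -5
f(-5) = -11
f(-11) = -23

-23


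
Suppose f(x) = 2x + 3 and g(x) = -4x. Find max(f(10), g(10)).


f(10) = 23
g(10) = -40
max = 23

23


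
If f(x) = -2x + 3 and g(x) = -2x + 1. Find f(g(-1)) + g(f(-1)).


-12


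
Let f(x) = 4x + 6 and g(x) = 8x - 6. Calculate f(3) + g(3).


36


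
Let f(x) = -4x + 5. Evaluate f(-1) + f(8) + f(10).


f(-1) = 9
f(8) = -27
f(10) = -35
Sum = -53

-53


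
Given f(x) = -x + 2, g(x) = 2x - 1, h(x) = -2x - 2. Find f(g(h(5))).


h(5) = -12
g(-12) = -25
f(-25) = 27

27


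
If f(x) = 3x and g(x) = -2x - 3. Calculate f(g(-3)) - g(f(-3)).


f(g(-3)) = 9
g(f(-3)) = 15
Difference = -6

-6


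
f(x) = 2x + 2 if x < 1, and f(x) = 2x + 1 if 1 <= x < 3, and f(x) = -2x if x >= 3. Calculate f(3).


3 satisfies x >= 3
f(3) = -6

-6


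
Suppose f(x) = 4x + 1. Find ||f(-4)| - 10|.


f(-4) = -15
|-15| = 15
|15 - 10| = 5

5


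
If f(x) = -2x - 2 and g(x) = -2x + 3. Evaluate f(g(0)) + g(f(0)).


f(g(0)) = -8
g(f(0)) = 7
Sum = -1

-1


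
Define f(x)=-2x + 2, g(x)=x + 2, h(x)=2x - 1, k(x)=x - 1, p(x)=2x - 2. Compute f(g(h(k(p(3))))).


p(3) = 4
k(4) = 3
h(3) = 5
g(5) = 7
f(7) = -12

-12


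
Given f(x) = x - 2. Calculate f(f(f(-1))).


f(-1) = -3
f(-3) = -5
f(-5) = -7

-7


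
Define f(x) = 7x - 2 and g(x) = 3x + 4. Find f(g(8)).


g(8) = 28
f(28) = 194

194


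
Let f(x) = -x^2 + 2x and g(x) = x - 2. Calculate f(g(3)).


g(3) = 1
f(1) = (-1)*(1)^2 + 2*(1) = 1

1


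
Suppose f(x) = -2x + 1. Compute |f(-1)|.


f(-1) = 3
|3| = 3

3


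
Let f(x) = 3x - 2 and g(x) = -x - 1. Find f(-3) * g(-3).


f(-3) = -11
g(-3) = 2
Product = -22

-22


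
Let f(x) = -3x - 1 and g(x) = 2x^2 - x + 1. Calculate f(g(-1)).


-13


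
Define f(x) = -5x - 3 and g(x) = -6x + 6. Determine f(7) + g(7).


f(7) = -38
g(7) = -36
Sum = -74

-74


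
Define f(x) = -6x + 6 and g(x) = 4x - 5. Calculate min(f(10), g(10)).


-54


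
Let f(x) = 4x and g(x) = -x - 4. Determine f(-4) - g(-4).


f(-4) = -16
g(-4) = 0
Difference = -16

-16


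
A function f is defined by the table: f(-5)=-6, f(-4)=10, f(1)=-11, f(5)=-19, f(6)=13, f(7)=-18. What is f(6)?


13


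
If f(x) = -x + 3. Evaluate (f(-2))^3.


f(-2) = 5
(5)^3 = 125

125


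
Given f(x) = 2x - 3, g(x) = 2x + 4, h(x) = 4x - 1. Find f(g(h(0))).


h(0) = -1
g(-1) = 2
f(2) = 1

1


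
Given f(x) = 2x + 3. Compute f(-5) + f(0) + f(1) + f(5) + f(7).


f(-5) = -7
f(0) = 3
f(1) = 5
f(5) = 13
f(7) = 17
Sum = 31

31


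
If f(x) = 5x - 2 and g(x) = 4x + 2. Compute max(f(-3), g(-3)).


f(-3) = -17
g(-3) = -10
max = -10

-10


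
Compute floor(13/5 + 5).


13/5 = 2.6
2.6 + 5 = 7.6
floor(7.6) = 7

7


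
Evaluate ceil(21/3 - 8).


-1


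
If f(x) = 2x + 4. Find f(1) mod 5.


f(1) = 6
6 mod 5 = 1

1


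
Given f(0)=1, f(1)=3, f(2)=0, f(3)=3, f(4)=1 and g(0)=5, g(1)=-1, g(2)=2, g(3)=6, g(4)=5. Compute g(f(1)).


f(1) = 3
g(3) = 6

6


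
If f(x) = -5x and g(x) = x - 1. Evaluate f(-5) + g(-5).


f(-5) = 25
g(-5) = -6
Sum = 19

19


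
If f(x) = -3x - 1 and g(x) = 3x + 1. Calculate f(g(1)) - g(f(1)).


-2


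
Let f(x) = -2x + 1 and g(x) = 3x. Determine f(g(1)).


g(1) = 3
f(3) = -5

-5


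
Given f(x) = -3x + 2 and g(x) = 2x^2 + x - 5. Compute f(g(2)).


g(2) = 5
f(5) = -13

-13


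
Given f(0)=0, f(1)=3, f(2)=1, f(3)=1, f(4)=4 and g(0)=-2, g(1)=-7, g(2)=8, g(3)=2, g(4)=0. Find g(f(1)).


2


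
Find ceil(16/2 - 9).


16/2 = 8
8 - 9 = -1
ceil(-1) = -1

-1


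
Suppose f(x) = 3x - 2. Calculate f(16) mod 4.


f(16) = 46
46 mod 4 = 2

2


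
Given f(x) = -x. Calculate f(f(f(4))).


-4


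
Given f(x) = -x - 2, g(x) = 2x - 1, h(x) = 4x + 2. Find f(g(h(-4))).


h(-4) = -14
g(-14) = -29
f(-29) = 27

27


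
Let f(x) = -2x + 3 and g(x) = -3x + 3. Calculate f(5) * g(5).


f(5) = -7
g(5) = -12
Product = 84

84


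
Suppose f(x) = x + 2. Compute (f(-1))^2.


f(-1) = 1
(1)^2 = 1

1


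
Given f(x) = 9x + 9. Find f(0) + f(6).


f(0) = 9
f(6) = 63
Sum = 72

72


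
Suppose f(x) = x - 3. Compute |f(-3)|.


f(-3) = -6
|-6| = 6

6


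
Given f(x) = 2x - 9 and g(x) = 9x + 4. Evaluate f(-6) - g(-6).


f(-6) = -21
g(-6) = -50
Difference = 29

29


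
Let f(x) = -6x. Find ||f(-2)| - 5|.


f(-2) = 12
|12| = 12
|12 - 5| = 7

7


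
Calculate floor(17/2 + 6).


17/2 = 8.5
8.5 + 6 = 14.5
floor(14.5) = 14

14


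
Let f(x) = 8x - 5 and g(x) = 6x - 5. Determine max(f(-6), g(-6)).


f(-6) = -53
g(-6) = -41
max = -41

-41


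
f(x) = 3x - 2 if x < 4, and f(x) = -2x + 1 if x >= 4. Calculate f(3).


7


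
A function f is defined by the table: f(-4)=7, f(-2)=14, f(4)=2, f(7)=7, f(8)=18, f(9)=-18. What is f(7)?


Reading from the table at x = 7

7


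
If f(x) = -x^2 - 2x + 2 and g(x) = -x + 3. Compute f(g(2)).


g(2) = 1
f(1) = (-1)*(1)^2 - 2*(1) + 2 = -1

-1


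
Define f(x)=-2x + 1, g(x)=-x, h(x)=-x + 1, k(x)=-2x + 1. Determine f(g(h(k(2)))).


k(2) = -3
h(-3) = 4
g(4) = -4
f(-4) = 9

9


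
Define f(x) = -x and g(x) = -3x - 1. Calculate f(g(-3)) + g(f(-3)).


f(g(-3)) = -8
g(f(-3)) = -10
Sum = -18

-18


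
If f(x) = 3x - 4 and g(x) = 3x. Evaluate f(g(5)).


g(5) = 15
f(15) = 41

41


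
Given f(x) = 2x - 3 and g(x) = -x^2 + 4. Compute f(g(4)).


g(4) = -12
f(-12) = -27

-27


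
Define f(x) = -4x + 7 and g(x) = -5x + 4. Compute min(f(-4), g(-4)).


23


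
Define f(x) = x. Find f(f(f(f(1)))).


f(1) = 1
f(1) = 1
f(1) = 1
f(1) = 1

1


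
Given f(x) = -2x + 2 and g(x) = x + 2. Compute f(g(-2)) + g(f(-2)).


f(g(-2)) = 2
g(f(-2)) = 8
Sum = 10

10


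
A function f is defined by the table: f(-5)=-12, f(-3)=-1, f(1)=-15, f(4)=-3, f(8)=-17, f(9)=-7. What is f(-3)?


Reading from the table at x = -3

-1


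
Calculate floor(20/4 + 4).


20/4 = 5
5 + 4 = 9
floor(9) = 9

9


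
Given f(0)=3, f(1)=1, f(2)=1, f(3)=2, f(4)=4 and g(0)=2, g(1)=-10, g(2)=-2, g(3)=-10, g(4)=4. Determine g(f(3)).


-2


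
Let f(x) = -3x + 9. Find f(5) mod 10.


f(5) = -6
-6 mod 10 = 4

4


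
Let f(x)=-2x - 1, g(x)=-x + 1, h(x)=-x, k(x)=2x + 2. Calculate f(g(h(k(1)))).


-11


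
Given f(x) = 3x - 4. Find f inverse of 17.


7


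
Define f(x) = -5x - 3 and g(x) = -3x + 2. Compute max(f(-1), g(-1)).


f(-1) = 2
g(-1) = 5
max = 5

5


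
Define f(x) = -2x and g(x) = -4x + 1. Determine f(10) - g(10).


f(10) = -20
g(10) = -39
Difference = 19

19


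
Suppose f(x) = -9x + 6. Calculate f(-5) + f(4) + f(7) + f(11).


f(-5) = 51
f(4) = -30
f(7) = -57
f(11) = -93
Sum = -129

-129


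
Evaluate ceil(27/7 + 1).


27/7 = 3.8571
3.8571 + 1 = 4.8571
ceil(4.8571) = 5

5


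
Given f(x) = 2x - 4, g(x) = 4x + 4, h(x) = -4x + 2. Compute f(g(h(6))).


h(6) = -22
g(-22) = -84
f(-84) = -172

-172


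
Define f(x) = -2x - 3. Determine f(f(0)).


3


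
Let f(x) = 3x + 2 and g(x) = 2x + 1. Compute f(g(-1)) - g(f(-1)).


f(g(-1)) = -1
g(f(-1)) = -1
Difference = 0

0


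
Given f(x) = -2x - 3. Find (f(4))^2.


f(4) = -11
(-11)^2 = 121

121


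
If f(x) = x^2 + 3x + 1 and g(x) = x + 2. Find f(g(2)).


g(2) = 4
f(4) = 1*(4)^2 + 3*(4) + 1 = 29

29


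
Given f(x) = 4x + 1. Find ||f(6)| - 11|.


14


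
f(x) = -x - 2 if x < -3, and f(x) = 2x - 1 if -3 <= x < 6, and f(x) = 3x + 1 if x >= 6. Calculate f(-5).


-5 satisfies x < -3
f(-5) = 3

3


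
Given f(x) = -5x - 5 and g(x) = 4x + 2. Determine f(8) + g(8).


f(8) = -45
g(8) = 34
Sum = -11

-11


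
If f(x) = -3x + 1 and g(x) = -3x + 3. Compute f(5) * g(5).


f(5) = -14
g(5) = -12
Product = 168

168


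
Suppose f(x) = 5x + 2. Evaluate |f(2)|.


f(2) = 12
|12| = 12

12


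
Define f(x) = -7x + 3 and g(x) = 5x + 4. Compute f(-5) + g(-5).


17


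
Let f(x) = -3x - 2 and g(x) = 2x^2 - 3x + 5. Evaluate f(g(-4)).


g(-4) = 49
f(49) = -149

-149


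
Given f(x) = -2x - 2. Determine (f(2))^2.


36


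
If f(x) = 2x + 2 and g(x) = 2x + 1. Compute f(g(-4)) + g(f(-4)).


f(g(-4)) = -12
g(f(-4)) = -11
Sum = -23

-23


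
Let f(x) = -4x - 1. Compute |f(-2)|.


f(-2) = 7
|7| = 7

7


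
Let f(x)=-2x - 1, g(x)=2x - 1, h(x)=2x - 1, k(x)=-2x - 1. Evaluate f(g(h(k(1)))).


29


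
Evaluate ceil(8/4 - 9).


8/4 = 2
2 - 9 = -7
ceil(-7) = -7

-7


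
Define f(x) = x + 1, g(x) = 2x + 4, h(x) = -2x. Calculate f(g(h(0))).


h(0) = 0
g(0) = 4
f(4) = 5

5


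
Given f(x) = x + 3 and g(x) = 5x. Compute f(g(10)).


g(10) = 50
f(50) = 53

53


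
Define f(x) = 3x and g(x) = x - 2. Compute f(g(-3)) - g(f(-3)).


f(g(-3)) = -15
g(f(-3)) = -11
Difference = -4

-4


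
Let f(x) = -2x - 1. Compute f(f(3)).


f(3) = -7
f(-7) = 13

13


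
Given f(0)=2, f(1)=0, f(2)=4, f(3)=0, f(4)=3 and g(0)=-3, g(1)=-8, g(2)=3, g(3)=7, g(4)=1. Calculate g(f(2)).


f(2) = 4
g(4) = 1

1


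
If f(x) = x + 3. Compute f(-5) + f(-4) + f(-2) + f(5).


f(-5) = -2
f(-4) = -1
f(-2) = 1
f(5) = 8
Sum = 6

6


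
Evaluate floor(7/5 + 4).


7/5 = 1.4
1.4 + 4 = 5.4
floor(5.4) = 5

5


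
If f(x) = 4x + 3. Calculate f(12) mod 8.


f(12) = 51
51 mod 8 = 3

3


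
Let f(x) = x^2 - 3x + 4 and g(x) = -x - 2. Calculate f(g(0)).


g(0) = -2
f(-2) = 1*(-2)^2 - 3*(-2) + 4 = 14

14


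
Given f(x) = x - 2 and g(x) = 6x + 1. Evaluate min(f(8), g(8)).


f(8) = 6
g(8) = 49
min = 6

6


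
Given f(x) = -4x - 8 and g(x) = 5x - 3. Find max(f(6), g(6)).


f(6) = -32
g(6) = 27
max = 27

27


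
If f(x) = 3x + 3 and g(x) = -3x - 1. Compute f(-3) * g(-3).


-48


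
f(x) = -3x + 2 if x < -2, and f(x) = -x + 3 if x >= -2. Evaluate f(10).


10 satisfies x >= -2
f(10) = -7

-7


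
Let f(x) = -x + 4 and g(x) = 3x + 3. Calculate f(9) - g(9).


f(9) = -5
g(9) = 30
Difference = -35

-35


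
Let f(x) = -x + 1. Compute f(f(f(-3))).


f(-3) = 4
f(4) = -3
f(-3) = 4

4


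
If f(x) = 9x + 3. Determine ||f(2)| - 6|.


15


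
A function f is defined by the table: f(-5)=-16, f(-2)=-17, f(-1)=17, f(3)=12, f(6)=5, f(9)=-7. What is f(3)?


Reading from the table at x = 3

12


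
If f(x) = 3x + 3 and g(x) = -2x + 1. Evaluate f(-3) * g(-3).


f(-3) = -6
g(-3) = 7
Product = -42

-42


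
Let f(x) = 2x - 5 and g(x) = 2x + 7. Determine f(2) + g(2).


f(2) = -1
g(2) = 11
Sum = 10

10


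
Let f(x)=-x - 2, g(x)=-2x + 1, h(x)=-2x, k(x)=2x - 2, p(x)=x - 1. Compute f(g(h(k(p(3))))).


p(3) = 2
k(2) = 2
h(2) = -4
g(-4) = 9
f(9) = -11

-11


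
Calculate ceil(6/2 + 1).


6/2 = 3
3 + 1 = 4
ceil(4) = 4

4


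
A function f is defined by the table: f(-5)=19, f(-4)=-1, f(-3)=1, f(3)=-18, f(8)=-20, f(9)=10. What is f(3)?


-18


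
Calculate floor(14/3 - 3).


14/3 = 4.6667
4.6667 - 3 = 1.6667
floor(1.6667) = 1

1


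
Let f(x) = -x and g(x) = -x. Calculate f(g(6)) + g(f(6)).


f(g(6)) = 6
g(f(6)) = 6
Sum = 12

12


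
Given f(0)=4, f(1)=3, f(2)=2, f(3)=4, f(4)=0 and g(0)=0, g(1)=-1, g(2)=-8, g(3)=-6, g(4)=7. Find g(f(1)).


f(1) = 3
g(3) = -6

-6


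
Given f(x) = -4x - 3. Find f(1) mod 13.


f(1) = -7
-7 mod 13 = 6

6


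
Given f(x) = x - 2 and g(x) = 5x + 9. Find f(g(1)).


g(1) = 14
f(14) = 12

12


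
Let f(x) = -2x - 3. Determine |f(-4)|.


f(-4) = 5
|5| = 5

5


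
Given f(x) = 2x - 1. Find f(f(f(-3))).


f(-3) = -7
f(-7) = -15
f(-15) = -31

-31


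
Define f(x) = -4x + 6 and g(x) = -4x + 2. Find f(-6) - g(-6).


4


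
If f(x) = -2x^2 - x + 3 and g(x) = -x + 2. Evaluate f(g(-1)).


-18


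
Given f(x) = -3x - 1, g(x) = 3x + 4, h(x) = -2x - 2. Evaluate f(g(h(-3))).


h(-3) = 4
g(4) = 16
f(16) = -49

-49


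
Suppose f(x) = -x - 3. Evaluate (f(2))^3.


f(2) = -5
(-5)^3 = -125

-125


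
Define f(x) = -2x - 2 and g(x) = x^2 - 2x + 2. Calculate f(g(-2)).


g(-2) = 10
f(10) = -22

-22


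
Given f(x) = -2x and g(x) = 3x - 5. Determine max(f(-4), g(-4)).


f(-4) = 8
g(-4) = -17
max = 8

8


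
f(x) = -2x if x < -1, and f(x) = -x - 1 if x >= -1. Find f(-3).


-3 satisfies x < -1
f(-3) = 6

6


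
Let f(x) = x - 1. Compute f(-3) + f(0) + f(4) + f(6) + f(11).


f(-3) = -4
f(0) = -1
f(4) = 3
f(6) = 5
f(11) = 10
Sum = 13

13


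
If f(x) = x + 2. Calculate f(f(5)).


f(5) = 7
f(7) = 9

9


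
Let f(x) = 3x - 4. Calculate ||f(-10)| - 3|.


f(-10) = -34
|-34| = 34
|34 - 3| = 31

31


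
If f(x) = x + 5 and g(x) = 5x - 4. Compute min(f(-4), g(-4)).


f(-4) = 1
g(-4) = -24
min = -24

-24


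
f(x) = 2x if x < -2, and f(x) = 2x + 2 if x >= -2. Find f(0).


0 satisfies x >= -2
f(0) = 2

2


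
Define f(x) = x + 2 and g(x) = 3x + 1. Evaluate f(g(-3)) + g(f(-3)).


f(g(-3)) = -6
g(f(-3)) = -2
Sum = -8

-8


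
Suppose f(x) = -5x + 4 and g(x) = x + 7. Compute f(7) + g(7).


f(7) = -31
g(7) = 14
Sum = -17

-17


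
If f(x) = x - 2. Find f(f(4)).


f(4) = 2
f(2) = 0

0


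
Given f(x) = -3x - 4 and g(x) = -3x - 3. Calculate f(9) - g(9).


f(9) = -31
g(9) = -30
Difference = -1

-1


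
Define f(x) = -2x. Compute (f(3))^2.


f(3) = -6
(-6)^2 = 36

36


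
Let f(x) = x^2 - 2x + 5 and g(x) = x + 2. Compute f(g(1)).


g(1) = 3
f(3) = 1*(3)^2 - 2*(3) + 5 = 8

8


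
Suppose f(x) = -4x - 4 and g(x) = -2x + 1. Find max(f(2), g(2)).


f(2) = -12
g(2) = -3
max = -3

-3


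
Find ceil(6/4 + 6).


6/4 = 1.5
1.5 + 6 = 7.5
ceil(7.5) = 8

8


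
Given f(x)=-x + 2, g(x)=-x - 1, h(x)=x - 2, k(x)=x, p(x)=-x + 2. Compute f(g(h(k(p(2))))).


1


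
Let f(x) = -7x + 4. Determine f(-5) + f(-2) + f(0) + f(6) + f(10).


f(-5) = 39
f(-2) = 18
f(0) = 4
f(6) = -38
f(10) = -66
Sum = -43

-43


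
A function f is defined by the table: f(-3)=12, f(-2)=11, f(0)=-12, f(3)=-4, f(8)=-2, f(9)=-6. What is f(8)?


Reading from the table at x = 8

-2


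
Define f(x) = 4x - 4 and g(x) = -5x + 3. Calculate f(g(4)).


g(4) = -17
f(-17) = -72

-72


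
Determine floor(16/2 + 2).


10


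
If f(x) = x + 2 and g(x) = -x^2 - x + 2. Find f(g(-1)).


g(-1) = 2
f(2) = 4

4


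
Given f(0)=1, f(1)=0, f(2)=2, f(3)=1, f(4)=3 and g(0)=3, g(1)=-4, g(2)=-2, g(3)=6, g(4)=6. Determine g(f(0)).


-4


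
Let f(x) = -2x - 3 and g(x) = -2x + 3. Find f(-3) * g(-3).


27


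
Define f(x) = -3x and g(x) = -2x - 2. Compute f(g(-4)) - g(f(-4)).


f(g(-4)) = -18
g(f(-4)) = -26
Difference = 8

8


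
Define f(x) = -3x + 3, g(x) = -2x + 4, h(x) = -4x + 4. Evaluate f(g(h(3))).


h(3) = -8
g(-8) = 20
f(20) = -57

-57


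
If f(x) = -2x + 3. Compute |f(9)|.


f(9) = -15
|-15| = 15

15


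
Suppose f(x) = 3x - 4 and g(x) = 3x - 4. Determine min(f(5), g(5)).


f(5) = 11
g(5) = 11
min = 11

11


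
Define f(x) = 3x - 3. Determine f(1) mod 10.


f(1) = 0
0 mod 10 = 0

0


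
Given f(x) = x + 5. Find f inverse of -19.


-24


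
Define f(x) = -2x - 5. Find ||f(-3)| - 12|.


11


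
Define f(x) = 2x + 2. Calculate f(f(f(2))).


f(2) = 6
f(6) = 14
f(14) = 30

30


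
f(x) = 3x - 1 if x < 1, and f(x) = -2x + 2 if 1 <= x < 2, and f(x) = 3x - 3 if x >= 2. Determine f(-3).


-10


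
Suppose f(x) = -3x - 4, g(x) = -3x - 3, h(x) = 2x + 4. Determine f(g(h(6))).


h(6) = 16
g(16) = -51
f(-51) = 149

149


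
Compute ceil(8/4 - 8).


8/4 = 2
2 - 8 = -6
ceil(-6) = -6

-6


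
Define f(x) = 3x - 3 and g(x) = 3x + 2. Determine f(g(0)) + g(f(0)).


f(g(0)) = 3
g(f(0)) = -7
Sum = -4

-4


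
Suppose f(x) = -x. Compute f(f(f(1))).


f(1) = -1
f(-1) = 1
f(1) = -1

-1


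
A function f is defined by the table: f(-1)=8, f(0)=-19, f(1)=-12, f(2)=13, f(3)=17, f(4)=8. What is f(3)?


Reading from the table at x = 3

17


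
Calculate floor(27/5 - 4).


27/5 = 5.4
5.4 - 4 = 1.4
floor(1.4) = 1

1


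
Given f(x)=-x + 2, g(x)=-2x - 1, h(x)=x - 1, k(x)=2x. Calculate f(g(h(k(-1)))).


k(-1) = -2
h(-2) = -3
g(-3) = 5
f(5) = -3

-3


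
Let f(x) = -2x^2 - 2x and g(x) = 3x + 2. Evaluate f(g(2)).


g(2) = 8
f(8) = (-2)*(8)^2 - 2*(8) = -144

-144


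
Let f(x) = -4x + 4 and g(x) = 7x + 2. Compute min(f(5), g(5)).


f(5) = -16
g(5) = 37
min = -16

-16


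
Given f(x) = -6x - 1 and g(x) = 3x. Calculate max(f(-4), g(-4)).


23


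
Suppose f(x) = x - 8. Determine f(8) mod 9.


f(8) = 0
0 mod 9 = 0

0


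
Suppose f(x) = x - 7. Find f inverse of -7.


Solve x - 7 = -7
x = (-7 + 7) / 1 = 0

0


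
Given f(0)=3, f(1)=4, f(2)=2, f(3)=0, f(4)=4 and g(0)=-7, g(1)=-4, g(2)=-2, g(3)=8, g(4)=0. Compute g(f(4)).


f(4) = 4
g(4) = 0

0


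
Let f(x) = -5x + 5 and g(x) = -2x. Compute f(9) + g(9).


f(9) = -40
g(9) = -18
Sum = -58

-58


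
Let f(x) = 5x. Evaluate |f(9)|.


f(9) = 45
|45| = 45

45


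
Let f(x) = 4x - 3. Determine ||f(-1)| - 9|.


f(-1) = -7
|-7| = 7
|7 - 9| = 2

2


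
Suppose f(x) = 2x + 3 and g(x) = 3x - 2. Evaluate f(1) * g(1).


f(1) = 5
g(1) = 1
Product = 5

5


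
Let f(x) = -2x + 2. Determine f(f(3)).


f(3) = -4
f(-4) = 10

10


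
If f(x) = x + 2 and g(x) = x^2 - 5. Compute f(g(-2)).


1


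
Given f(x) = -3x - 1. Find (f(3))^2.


f(3) = -10
(-10)^2 = 100

100


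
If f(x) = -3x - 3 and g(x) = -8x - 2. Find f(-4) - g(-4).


f(-4) = 9
g(-4) = 30
Difference = -21

-21


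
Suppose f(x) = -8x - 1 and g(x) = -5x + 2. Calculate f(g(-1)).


g(-1) = 7
f(7) = -57

-57


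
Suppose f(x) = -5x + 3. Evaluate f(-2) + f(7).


f(-2) = 13
f(7) = -32
Sum = -19

-19


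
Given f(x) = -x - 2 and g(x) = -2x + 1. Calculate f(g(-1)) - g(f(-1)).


f(g(-1)) = -5
g(f(-1)) = 3
Difference = -8

-8


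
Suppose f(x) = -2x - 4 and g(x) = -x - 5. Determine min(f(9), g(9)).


f(9) = -22
g(9) = -14
min = -22

-22


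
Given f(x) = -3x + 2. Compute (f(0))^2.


f(0) = 2
(2)^2 = 4

4


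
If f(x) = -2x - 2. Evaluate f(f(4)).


f(4) = -10
f(-10) = 18

18


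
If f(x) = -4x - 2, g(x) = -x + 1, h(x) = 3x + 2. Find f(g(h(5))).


h(5) = 17
g(17) = -16
f(-16) = 62

62


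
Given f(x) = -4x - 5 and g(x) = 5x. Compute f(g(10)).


-205


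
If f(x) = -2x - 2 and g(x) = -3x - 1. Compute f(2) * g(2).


f(2) = -6
g(2) = -7
Product = 42

42


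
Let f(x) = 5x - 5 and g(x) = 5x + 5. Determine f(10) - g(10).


f(10) = 45
g(10) = 55
Difference = -10

-10


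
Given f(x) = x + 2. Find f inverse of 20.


Solve x + 2 = 20
x = (20 - 2) / 1 = 18

18


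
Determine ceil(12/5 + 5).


12/5 = 2.4
2.4 + 5 = 7.4
ceil(7.4) = 8

8


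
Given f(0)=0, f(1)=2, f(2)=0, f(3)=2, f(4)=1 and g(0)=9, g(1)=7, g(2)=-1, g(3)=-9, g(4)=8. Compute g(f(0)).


f(0) = 0
g(0) = 9

9


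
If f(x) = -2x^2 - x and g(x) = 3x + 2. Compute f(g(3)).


g(3) = 11
f(11) = (-2)*(11)^2 - 1*(11) = -253

-253


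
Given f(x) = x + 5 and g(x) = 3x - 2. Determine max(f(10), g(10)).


f(10) = 15
g(10) = 28
max = 28

28


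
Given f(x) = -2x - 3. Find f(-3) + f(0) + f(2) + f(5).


f(-3) = 3
f(0) = -3
f(2) = -7
f(5) = -13
Sum = -20

-20


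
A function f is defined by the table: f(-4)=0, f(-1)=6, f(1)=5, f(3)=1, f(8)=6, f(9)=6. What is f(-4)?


Reading from the table at x = -4

0


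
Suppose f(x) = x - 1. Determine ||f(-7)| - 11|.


3


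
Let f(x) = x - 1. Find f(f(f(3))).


f(3) = 2
f(2) = 1
f(1) = 0

0


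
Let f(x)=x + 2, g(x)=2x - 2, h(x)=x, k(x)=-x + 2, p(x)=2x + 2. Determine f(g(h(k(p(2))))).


p(2) = 6
k(6) = -4
h(-4) = -4
g(-4) = -10
f(-10) = -8

-8


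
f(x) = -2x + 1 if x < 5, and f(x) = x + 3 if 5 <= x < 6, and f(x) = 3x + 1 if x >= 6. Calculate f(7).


7 satisfies x >= 6
f(7) = 22

22


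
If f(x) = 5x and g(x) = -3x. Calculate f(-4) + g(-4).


f(-4) = -20
g(-4) = 12
Sum = -8

-8


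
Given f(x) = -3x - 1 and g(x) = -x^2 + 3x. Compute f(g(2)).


g(2) = 2
f(2) = -7

-7


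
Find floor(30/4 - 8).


30/4 = 7.5
7.5 - 8 = -0.5
floor(-0.5) = -1

-1


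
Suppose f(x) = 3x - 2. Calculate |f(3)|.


f(3) = 7
|7| = 7

7


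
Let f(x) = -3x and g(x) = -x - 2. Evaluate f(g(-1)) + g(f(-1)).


f(g(-1)) = 3
g(f(-1)) = -5
Sum = -2

-2


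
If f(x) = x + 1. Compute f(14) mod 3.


0


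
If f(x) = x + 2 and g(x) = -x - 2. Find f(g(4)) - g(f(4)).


f(g(4)) = -4
g(f(4)) = -8
Difference = 4

4


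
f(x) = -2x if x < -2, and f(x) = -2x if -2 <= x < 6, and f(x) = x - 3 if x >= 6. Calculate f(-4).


-4 satisfies x < -2
f(-4) = 8

8


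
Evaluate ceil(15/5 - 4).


-1


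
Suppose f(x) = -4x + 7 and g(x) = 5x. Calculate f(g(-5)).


g(-5) = -25
f(-25) = 107

107


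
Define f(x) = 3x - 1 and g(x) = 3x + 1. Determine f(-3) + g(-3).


f(-3) = -10
g(-3) = -8
Sum = -18

-18


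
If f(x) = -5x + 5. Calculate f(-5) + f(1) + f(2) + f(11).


f(-5) = 30
f(1) = 0
f(2) = -5
f(11) = -50
Sum = -25

-25


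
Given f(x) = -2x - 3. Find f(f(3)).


f(3) = -9
f(-9) = 15

15


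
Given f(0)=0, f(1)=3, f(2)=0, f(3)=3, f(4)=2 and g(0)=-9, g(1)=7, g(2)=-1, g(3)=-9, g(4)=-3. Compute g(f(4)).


f(4) = 2
g(2) = -1

-1


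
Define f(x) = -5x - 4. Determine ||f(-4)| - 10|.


f(-4) = 16
|16| = 16
|16 - 10| = 6

6


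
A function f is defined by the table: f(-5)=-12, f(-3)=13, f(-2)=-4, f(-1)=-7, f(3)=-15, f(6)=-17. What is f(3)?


Reading from the table at x = 3

-15


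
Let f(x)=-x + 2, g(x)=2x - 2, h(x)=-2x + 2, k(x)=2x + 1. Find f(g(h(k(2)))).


20


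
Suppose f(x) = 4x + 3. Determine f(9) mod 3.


f(9) = 39
39 mod 3 = 0

0


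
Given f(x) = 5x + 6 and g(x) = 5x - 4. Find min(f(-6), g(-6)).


f(-6) = -24
g(-6) = -34
min = -34

-34


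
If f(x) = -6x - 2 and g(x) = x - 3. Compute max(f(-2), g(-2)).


f(-2) = 10
g(-2) = -5
max = 10

10


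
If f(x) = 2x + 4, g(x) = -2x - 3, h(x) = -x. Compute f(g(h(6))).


h(6) = -6
g(-6) = 9
f(9) = 22

22


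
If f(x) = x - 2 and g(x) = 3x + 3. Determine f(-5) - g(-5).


f(-5) = -7
g(-5) = -12
Difference = 5

5


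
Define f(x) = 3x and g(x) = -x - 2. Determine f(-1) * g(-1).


3


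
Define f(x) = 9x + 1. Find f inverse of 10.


Solve 9x + 1 = 10
x = (10 - 1) / 9 = 1

1


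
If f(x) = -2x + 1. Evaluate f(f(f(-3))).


f(-3) = 7
f(7) = -13
f(-13) = 27

27


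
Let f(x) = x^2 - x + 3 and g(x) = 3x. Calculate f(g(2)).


g(2) = 6
f(6) = 1*(6)^2 - 1*(6) + 3 = 33

33


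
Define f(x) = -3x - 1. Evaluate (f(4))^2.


f(4) = -13
(-13)^2 = 169

169


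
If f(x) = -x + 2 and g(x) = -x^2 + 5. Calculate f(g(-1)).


g(-1) = 4
f(4) = -2

-2


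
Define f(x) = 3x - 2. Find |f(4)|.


f(4) = 10
|10| = 10

10


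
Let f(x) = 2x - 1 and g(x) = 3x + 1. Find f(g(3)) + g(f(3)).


f(g(3)) = 19
g(f(3)) = 16
Sum = 35

35


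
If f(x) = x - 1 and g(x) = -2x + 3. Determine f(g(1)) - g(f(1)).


f(g(1)) = 0
g(f(1)) = 3
Difference = -3

-3


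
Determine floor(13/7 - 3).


13/7 = 1.8571
1.8571 - 3 = -1.1429
floor(-1.1429) = -2

-2


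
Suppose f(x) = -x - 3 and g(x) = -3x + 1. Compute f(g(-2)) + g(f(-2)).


f(g(-2)) = -10
g(f(-2)) = 4
Sum = -6

-6


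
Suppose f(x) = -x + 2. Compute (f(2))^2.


f(2) = 0
(0)^2 = 0

0


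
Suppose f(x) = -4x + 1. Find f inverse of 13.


Solve -4x + 1 = 13
x = (13 - 1) / (-4) = -3

-3


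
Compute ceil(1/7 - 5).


1/7 = 0.1429
0.1429 - 5 = -4.8571
ceil(-4.8571) = -4

-4


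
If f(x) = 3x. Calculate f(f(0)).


0


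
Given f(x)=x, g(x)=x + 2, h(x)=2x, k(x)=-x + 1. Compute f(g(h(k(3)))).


k(3) = -2
h(-2) = -4
g(-4) = -2
f(-2) = -2

-2


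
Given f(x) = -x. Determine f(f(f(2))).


f(2) = -2
f(-2) = 2
f(2) = -2

-2


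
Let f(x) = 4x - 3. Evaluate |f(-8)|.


f(-8) = -35
|-35| = 35

35
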